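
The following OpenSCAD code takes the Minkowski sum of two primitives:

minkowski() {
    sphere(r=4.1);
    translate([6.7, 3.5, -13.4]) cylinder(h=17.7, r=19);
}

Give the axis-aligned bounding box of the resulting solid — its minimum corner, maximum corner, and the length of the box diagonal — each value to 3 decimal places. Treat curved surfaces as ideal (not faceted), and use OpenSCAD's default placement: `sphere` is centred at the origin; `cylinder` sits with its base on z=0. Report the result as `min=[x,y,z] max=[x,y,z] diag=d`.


A = translate([6.7, 3.5, -13.4]) cylinder(h=17.7, r=19) → bbox [-12.3,-15.5,-13.4] .. [25.7,22.5,4.3]
B = sphere(r=4.1) → bbox [-4.1,-4.1,-4.1] .. [4.1,4.1,4.1]
lo = A.lo+B.lo = [-12.3-4.1, -15.5-4.1, -13.4-4.1] = [-16.400,-19.600,-17.500]
hi = A.hi+B.hi = [25.7+4.1, 22.5+4.1, 4.3+4.1] = [29.800,26.600,8.400]
diag = √(46.2²+46.2²+25.9²) = √4939.69 = 70.283

min=[-16.400,-19.600,-17.500] max=[29.800,26.600,8.400] diag=70.283


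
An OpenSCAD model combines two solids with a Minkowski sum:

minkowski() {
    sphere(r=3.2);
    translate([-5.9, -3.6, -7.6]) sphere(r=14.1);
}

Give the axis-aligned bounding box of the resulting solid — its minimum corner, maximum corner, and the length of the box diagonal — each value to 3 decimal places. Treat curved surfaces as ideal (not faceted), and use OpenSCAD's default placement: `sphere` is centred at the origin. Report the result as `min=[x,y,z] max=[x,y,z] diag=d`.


A = translate([-5.9, -3.6, -7.6]) sphere(r=14.1) → bbox [-20,-17.7,-21.7] .. [8.2,10.5,6.5]
B = sphere(r=3.2) → bbox [-3.2,-3.2,-3.2] .. [3.2,3.2,3.2]
lo = A.lo+B.lo = [-20-3.2, -17.7-3.2, -21.7-3.2] = [-23.200,-20.900,-24.900]
hi = A.hi+B.hi = [8.2+3.2, 10.5+3.2, 6.5+3.2] = [11.400,13.700,9.700]
diag = √(34.6²+34.6²+34.6²) = √3591.48 = 59.929

min=[-23.200,-20.900,-24.900] max=[11.400,13.700,9.700] diag=59.929


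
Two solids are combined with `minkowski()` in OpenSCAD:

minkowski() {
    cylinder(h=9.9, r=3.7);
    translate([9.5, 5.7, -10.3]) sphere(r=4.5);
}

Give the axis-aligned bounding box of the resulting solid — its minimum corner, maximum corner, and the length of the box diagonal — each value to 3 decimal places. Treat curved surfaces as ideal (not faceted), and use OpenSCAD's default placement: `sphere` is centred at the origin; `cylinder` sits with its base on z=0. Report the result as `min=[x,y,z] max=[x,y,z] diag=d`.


A = translate([9.5, 5.7, -10.3]) sphere(r=4.5) → bbox [5,1.2,-14.8] .. [14,10.2,-5.8]
B = cylinder(h=9.9, r=3.7) → bbox [-3.7,-3.7,0] .. [3.7,3.7,9.9]
lo = A.lo+B.lo = [5-3.7, 1.2-3.7, -14.8+0] = [1.300,-2.500,-14.800]
hi = A.hi+B.hi = [14+3.7, 10.2+3.7, -5.8+9.9] = [17.700,13.900,4.100]
diag = √(16.4²+16.4²+18.9²) = √895.13 = 29.919

min=[1.300,-2.500,-14.800] max=[17.700,13.900,4.100] diag=29.919


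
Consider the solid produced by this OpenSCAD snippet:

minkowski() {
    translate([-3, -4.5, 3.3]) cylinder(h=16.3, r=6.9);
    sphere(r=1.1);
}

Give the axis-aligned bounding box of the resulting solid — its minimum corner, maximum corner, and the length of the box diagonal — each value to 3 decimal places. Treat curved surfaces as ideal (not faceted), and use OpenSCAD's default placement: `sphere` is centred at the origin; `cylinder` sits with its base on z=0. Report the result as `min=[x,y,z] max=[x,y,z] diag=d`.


min=[-11.000,-12.500,2.200] max=[5.000,3.500,20.700] diag=29.228

A = translate([-3, -4.5, 3.3]) cylinder(h=16.3, r=6.9) → bbox [-9.9,-11.4,3.3] .. [3.9,2.4,19.6]
B = sphere(r=1.1) → bbox [-1.1,-1.1,-1.1] .. [1.1,1.1,1.1]
lo = A.lo+B.lo = [-9.9-1.1, -11.4-1.1, 3.3-1.1] = [-11.000,-12.500,2.200]
hi = A.hi+B.hi = [3.9+1.1, 2.4+1.1, 19.6+1.1] = [5.000,3.500,20.700]
diag = √(16²+16²+18.5²) = √854.25 = 29.228


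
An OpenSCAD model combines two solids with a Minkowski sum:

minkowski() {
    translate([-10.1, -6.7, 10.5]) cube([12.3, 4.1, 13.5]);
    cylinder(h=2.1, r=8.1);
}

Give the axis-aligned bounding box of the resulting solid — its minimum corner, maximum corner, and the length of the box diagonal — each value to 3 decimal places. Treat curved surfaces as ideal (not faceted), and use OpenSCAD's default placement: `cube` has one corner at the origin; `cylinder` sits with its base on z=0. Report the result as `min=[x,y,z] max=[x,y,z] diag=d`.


min=[-18.200,-14.800,10.500] max=[10.300,5.500,26.100] diag=38.311

A = translate([-10.1, -6.7, 10.5]) cube([12.3, 4.1, 13.5]) → bbox [-10.1,-6.7,10.5] .. [2.2,-2.6,24]
B = cylinder(h=2.1, r=8.1) → bbox [-8.1,-8.1,0] .. [8.1,8.1,2.1]
lo = A.lo+B.lo = [-10.1-8.1, -6.7-8.1, 10.5+0] = [-18.200,-14.800,10.500]
hi = A.hi+B.hi = [2.2+8.1, -2.6+8.1, 24+2.1] = [10.300,5.500,26.100]
diag = √(28.5²+20.3²+15.6²) = √1467.7 = 38.311


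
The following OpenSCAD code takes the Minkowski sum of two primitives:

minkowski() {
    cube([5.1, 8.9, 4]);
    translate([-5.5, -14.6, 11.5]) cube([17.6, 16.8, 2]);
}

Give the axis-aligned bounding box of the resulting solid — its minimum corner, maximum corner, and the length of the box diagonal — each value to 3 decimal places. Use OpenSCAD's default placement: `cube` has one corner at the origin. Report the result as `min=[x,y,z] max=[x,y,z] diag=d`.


min=[-5.500,-14.600,11.500] max=[17.200,11.100,17.500] diag=34.811

A = translate([-5.5, -14.6, 11.5]) cube([17.6, 16.8, 2]) → bbox [-5.5,-14.6,11.5] .. [12.1,2.2,13.5]
B = cube([5.1, 8.9, 4]) → bbox [0,0,0] .. [5.1,8.9,4]
lo = A.lo+B.lo = [-5.5+0, -14.6+0, 11.5+0] = [-5.500,-14.600,11.500]
hi = A.hi+B.hi = [12.1+5.1, 2.2+8.9, 13.5+4] = [17.200,11.100,17.500]
diag = √(22.7²+25.7²+6²) = √1211.78 = 34.811


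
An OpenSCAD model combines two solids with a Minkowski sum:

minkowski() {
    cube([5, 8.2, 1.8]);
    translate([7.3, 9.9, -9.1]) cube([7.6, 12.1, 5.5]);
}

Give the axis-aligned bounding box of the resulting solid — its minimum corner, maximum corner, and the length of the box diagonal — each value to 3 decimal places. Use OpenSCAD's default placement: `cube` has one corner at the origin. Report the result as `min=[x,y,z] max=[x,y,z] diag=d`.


A = translate([7.3, 9.9, -9.1]) cube([7.6, 12.1, 5.5]) → bbox [7.3,9.9,-9.1] .. [14.9,22,-3.6]
B = cube([5, 8.2, 1.8]) → bbox [0,0,0] .. [5,8.2,1.8]
lo = A.lo+B.lo = [7.3+0, 9.9+0, -9.1+0] = [7.300,9.900,-9.100]
hi = A.hi+B.hi = [14.9+5, 22+8.2, -3.6+1.8] = [19.900,30.200,-1.800]
diag = √(12.6²+20.3²+7.3²) = √624.14 = 24.983

min=[7.300,9.900,-9.100] max=[19.900,30.200,-1.800] diag=24.983


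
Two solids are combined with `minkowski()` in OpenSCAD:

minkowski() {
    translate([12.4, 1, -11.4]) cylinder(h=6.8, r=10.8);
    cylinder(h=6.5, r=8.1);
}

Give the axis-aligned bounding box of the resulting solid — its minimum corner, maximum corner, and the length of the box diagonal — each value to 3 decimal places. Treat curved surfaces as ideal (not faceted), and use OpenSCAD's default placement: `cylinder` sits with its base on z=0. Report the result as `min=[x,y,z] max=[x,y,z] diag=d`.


A = translate([12.4, 1, -11.4]) cylinder(h=6.8, r=10.8) → bbox [1.6,-9.8,-11.4] .. [23.2,11.8,-4.6]
B = cylinder(h=6.5, r=8.1) → bbox [-8.1,-8.1,0] .. [8.1,8.1,6.5]
lo = A.lo+B.lo = [1.6-8.1, -9.8-8.1, -11.4+0] = [-6.500,-17.900,-11.400]
hi = A.hi+B.hi = [23.2+8.1, 11.8+8.1, -4.6+6.5] = [31.300,19.900,1.900]
diag = √(37.8²+37.8²+13.3²) = √3034.57 = 55.087

min=[-6.500,-17.900,-11.400] max=[31.300,19.900,1.900] diag=55.087


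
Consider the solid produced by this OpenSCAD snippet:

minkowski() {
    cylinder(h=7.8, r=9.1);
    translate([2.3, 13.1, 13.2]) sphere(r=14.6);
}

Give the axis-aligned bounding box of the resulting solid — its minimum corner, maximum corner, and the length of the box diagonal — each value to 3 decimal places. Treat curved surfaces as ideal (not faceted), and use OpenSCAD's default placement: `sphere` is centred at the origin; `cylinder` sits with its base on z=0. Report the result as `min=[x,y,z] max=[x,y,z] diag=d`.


min=[-21.400,-10.600,-1.400] max=[26.000,36.800,35.600] diag=76.567

A = translate([2.3, 13.1, 13.2]) sphere(r=14.6) → bbox [-12.3,-1.5,-1.4] .. [16.9,27.7,27.8]
B = cylinder(h=7.8, r=9.1) → bbox [-9.1,-9.1,0] .. [9.1,9.1,7.8]
lo = A.lo+B.lo = [-12.3-9.1, -1.5-9.1, -1.4+0] = [-21.400,-10.600,-1.400]
hi = A.hi+B.hi = [16.9+9.1, 27.7+9.1, 27.8+7.8] = [26.000,36.800,35.600]
diag = √(47.4²+47.4²+37²) = √5862.52 = 76.567


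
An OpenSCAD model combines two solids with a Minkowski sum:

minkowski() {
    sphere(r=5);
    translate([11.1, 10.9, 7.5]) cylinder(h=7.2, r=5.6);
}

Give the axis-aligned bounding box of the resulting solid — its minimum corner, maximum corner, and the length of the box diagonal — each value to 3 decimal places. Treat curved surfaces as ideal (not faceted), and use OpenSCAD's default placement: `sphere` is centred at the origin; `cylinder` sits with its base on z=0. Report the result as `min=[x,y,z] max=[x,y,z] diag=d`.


min=[0.500,0.300,2.500] max=[21.700,21.500,19.700] diag=34.565

A = translate([11.1, 10.9, 7.5]) cylinder(h=7.2, r=5.6) → bbox [5.5,5.3,7.5] .. [16.7,16.5,14.7]
B = sphere(r=5) → bbox [-5,-5,-5] .. [5,5,5]
lo = A.lo+B.lo = [5.5-5, 5.3-5, 7.5-5] = [0.500,0.300,2.500]
hi = A.hi+B.hi = [16.7+5, 16.5+5, 14.7+5] = [21.700,21.500,19.700]
diag = √(21.2²+21.2²+17.2²) = √1194.72 = 34.565


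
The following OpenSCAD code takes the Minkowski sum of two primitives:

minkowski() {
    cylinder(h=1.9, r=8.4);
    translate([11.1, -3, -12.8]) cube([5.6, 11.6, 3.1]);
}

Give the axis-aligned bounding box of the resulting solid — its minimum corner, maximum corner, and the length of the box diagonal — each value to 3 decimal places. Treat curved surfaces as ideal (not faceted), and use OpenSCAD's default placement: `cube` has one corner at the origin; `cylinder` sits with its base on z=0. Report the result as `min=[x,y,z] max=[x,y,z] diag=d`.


A = translate([11.1, -3, -12.8]) cube([5.6, 11.6, 3.1]) → bbox [11.1,-3,-12.8] .. [16.7,8.6,-9.7]
B = cylinder(h=1.9, r=8.4) → bbox [-8.4,-8.4,0] .. [8.4,8.4,1.9]
lo = A.lo+B.lo = [11.1-8.4, -3-8.4, -12.8+0] = [2.700,-11.400,-12.800]
hi = A.hi+B.hi = [16.7+8.4, 8.6+8.4, -9.7+1.9] = [25.100,17.000,-7.800]
diag = √(22.4²+28.4²+5²) = √1333.32 = 36.515

min=[2.700,-11.400,-12.800] max=[25.100,17.000,-7.800] diag=36.515


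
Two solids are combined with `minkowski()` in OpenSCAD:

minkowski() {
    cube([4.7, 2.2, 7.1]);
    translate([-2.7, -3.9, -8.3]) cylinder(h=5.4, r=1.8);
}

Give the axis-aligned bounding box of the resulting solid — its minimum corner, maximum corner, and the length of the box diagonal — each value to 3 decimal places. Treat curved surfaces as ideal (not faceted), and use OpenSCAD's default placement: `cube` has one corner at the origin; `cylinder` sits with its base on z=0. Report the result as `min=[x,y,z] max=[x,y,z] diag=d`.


A = translate([-2.7, -3.9, -8.3]) cylinder(h=5.4, r=1.8) → bbox [-4.5,-5.7,-8.3] .. [-0.9,-2.1,-2.9]
B = cube([4.7, 2.2, 7.1]) → bbox [0,0,0] .. [4.7,2.2,7.1]
lo = A.lo+B.lo = [-4.5+0, -5.7+0, -8.3+0] = [-4.500,-5.700,-8.300]
hi = A.hi+B.hi = [-0.9+4.7, -2.1+2.2, -2.9+7.1] = [3.800,0.100,4.200]
diag = √(8.3²+5.8²+12.5²) = √258.78 = 16.087

min=[-4.500,-5.700,-8.300] max=[3.800,0.100,4.200] diag=16.087


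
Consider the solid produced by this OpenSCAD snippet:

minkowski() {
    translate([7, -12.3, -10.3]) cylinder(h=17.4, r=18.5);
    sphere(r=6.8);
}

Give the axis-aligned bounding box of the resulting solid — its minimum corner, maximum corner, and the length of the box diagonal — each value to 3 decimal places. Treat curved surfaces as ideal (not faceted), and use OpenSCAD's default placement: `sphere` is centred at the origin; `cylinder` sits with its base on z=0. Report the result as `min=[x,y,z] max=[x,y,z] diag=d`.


min=[-18.300,-37.600,-17.100] max=[32.300,13.000,13.900] diag=77.985

A = translate([7, -12.3, -10.3]) cylinder(h=17.4, r=18.5) → bbox [-11.5,-30.8,-10.3] .. [25.5,6.2,7.1]
B = sphere(r=6.8) → bbox [-6.8,-6.8,-6.8] .. [6.8,6.8,6.8]
lo = A.lo+B.lo = [-11.5-6.8, -30.8-6.8, -10.3-6.8] = [-18.300,-37.600,-17.100]
hi = A.hi+B.hi = [25.5+6.8, 6.2+6.8, 7.1+6.8] = [32.300,13.000,13.900]
diag = √(50.6²+50.6²+31²) = √6081.72 = 77.985


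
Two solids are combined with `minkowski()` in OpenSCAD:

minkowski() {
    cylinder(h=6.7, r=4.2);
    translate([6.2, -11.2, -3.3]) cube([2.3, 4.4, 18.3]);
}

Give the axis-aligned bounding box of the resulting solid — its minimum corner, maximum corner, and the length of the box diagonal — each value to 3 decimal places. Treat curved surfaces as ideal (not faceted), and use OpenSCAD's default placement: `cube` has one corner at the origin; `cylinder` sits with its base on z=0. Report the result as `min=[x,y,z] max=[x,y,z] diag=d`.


min=[2.000,-15.400,-3.300] max=[12.700,-2.600,21.700] diag=30.055

A = translate([6.2, -11.2, -3.3]) cube([2.3, 4.4, 18.3]) → bbox [6.2,-11.2,-3.3] .. [8.5,-6.8,15]
B = cylinder(h=6.7, r=4.2) → bbox [-4.2,-4.2,0] .. [4.2,4.2,6.7]
lo = A.lo+B.lo = [6.2-4.2, -11.2-4.2, -3.3+0] = [2.000,-15.400,-3.300]
hi = A.hi+B.hi = [8.5+4.2, -6.8+4.2, 15+6.7] = [12.700,-2.600,21.700]
diag = √(10.7²+12.8²+25²) = √903.33 = 30.055


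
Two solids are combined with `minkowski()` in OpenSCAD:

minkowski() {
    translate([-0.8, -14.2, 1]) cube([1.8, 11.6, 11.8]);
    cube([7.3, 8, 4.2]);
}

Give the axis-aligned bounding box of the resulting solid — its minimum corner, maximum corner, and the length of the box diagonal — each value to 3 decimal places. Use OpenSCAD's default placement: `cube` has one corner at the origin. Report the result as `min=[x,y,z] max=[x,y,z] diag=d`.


A = translate([-0.8, -14.2, 1]) cube([1.8, 11.6, 11.8]) → bbox [-0.8,-14.2,1] .. [1,-2.6,12.8]
B = cube([7.3, 8, 4.2]) → bbox [0,0,0] .. [7.3,8,4.2]
lo = A.lo+B.lo = [-0.8+0, -14.2+0, 1+0] = [-0.800,-14.200,1.000]
hi = A.hi+B.hi = [1+7.3, -2.6+8, 12.8+4.2] = [8.300,5.400,17.000]
diag = √(9.1²+19.6²+16²) = √722.97 = 26.888

min=[-0.800,-14.200,1.000] max=[8.300,5.400,17.000] diag=26.888


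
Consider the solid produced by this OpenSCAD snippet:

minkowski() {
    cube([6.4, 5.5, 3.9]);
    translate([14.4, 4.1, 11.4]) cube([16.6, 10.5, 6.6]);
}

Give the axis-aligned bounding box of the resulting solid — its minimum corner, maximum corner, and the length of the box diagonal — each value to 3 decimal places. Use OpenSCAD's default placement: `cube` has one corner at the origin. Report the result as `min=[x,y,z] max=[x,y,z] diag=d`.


A = translate([14.4, 4.1, 11.4]) cube([16.6, 10.5, 6.6]) → bbox [14.4,4.1,11.4] .. [31,14.6,18]
B = cube([6.4, 5.5, 3.9]) → bbox [0,0,0] .. [6.4,5.5,3.9]
lo = A.lo+B.lo = [14.4+0, 4.1+0, 11.4+0] = [14.400,4.100,11.400]
hi = A.hi+B.hi = [31+6.4, 14.6+5.5, 18+3.9] = [37.400,20.100,21.900]
diag = √(23²+16²+10.5²) = √895.25 = 29.921

min=[14.400,4.100,11.400] max=[37.400,20.100,21.900] diag=29.921


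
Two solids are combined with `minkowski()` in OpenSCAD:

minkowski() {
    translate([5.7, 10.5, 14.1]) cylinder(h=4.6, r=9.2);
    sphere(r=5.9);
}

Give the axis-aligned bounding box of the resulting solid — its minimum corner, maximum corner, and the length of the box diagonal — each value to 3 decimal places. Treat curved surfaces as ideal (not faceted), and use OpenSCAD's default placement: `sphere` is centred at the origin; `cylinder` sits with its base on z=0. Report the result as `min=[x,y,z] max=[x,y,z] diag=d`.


min=[-9.400,-4.600,8.200] max=[20.800,25.600,24.600] diag=45.750

A = translate([5.7, 10.5, 14.1]) cylinder(h=4.6, r=9.2) → bbox [-3.5,1.3,14.1] .. [14.9,19.7,18.7]
B = sphere(r=5.9) → bbox [-5.9,-5.9,-5.9] .. [5.9,5.9,5.9]
lo = A.lo+B.lo = [-3.5-5.9, 1.3-5.9, 14.1-5.9] = [-9.400,-4.600,8.200]
hi = A.hi+B.hi = [14.9+5.9, 19.7+5.9, 18.7+5.9] = [20.800,25.600,24.600]
diag = √(30.2²+30.2²+16.4²) = √2093.04 = 45.750


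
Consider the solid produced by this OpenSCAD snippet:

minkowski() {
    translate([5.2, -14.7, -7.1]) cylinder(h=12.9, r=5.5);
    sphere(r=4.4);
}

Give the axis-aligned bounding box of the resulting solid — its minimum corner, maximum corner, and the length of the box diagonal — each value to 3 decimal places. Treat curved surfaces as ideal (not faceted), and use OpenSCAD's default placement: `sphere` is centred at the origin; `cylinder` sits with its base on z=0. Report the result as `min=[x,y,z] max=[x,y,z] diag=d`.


min=[-4.700,-24.600,-11.500] max=[15.100,-4.800,10.200] diag=35.426

A = translate([5.2, -14.7, -7.1]) cylinder(h=12.9, r=5.5) → bbox [-0.3,-20.2,-7.1] .. [10.7,-9.2,5.8]
B = sphere(r=4.4) → bbox [-4.4,-4.4,-4.4] .. [4.4,4.4,4.4]
lo = A.lo+B.lo = [-0.3-4.4, -20.2-4.4, -7.1-4.4] = [-4.700,-24.600,-11.500]
hi = A.hi+B.hi = [10.7+4.4, -9.2+4.4, 5.8+4.4] = [15.100,-4.800,10.200]
diag = √(19.8²+19.8²+21.7²) = √1254.97 = 35.426


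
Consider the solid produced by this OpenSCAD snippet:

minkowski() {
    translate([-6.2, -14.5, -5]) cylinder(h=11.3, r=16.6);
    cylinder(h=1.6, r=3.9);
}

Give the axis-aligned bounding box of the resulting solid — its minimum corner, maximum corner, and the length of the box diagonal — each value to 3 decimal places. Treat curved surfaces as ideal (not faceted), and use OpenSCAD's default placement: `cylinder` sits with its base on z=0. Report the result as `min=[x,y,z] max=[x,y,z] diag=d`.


A = translate([-6.2, -14.5, -5]) cylinder(h=11.3, r=16.6) → bbox [-22.8,-31.1,-5] .. [10.4,2.1,6.3]
B = cylinder(h=1.6, r=3.9) → bbox [-3.9,-3.9,0] .. [3.9,3.9,1.6]
lo = A.lo+B.lo = [-22.8-3.9, -31.1-3.9, -5+0] = [-26.700,-35.000,-5.000]
hi = A.hi+B.hi = [10.4+3.9, 2.1+3.9, 6.3+1.6] = [14.300,6.000,7.900]
diag = √(41²+41²+12.9²) = √3528.41 = 59.400

min=[-26.700,-35.000,-5.000] max=[14.300,6.000,7.900] diag=59.400


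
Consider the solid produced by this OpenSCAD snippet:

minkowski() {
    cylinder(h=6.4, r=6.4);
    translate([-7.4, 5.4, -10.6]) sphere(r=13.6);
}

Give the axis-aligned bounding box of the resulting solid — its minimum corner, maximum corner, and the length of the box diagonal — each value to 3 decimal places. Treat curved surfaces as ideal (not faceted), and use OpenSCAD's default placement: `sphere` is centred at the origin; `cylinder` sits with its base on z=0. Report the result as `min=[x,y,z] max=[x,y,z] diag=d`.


A = translate([-7.4, 5.4, -10.6]) sphere(r=13.6) → bbox [-21,-8.2,-24.2] .. [6.2,19,3]
B = cylinder(h=6.4, r=6.4) → bbox [-6.4,-6.4,0] .. [6.4,6.4,6.4]
lo = A.lo+B.lo = [-21-6.4, -8.2-6.4, -24.2+0] = [-27.400,-14.600,-24.200]
hi = A.hi+B.hi = [6.2+6.4, 19+6.4, 3+6.4] = [12.600,25.400,9.400]
diag = √(40²+40²+33.6²) = √4328.96 = 65.795

min=[-27.400,-14.600,-24.200] max=[12.600,25.400,9.400] diag=65.795


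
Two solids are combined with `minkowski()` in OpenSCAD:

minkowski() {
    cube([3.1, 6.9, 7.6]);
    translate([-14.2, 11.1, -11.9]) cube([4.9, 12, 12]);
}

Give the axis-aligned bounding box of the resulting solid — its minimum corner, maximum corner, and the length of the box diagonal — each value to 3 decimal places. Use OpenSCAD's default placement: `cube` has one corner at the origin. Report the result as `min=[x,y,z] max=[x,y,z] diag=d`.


A = translate([-14.2, 11.1, -11.9]) cube([4.9, 12, 12]) → bbox [-14.2,11.1,-11.9] .. [-9.3,23.1,0.1]
B = cube([3.1, 6.9, 7.6]) → bbox [0,0,0] .. [3.1,6.9,7.6]
lo = A.lo+B.lo = [-14.2+0, 11.1+0, -11.9+0] = [-14.200,11.100,-11.900]
hi = A.hi+B.hi = [-9.3+3.1, 23.1+6.9, 0.1+7.6] = [-6.200,30.000,7.700]
diag = √(8²+18.9²+19.6²) = √805.37 = 28.379

min=[-14.200,11.100,-11.900] max=[-6.200,30.000,7.700] diag=28.379


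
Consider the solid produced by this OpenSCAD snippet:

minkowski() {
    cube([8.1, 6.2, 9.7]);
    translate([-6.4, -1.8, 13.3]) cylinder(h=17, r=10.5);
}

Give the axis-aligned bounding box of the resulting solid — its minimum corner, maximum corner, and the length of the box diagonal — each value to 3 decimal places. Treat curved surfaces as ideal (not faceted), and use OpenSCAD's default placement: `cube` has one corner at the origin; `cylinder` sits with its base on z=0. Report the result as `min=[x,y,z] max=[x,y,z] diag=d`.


min=[-16.900,-12.300,13.300] max=[12.200,14.900,40.000] diag=47.954

A = translate([-6.4, -1.8, 13.3]) cylinder(h=17, r=10.5) → bbox [-16.9,-12.3,13.3] .. [4.1,8.7,30.3]
B = cube([8.1, 6.2, 9.7]) → bbox [0,0,0] .. [8.1,6.2,9.7]
lo = A.lo+B.lo = [-16.9+0, -12.3+0, 13.3+0] = [-16.900,-12.300,13.300]
hi = A.hi+B.hi = [4.1+8.1, 8.7+6.2, 30.3+9.7] = [12.200,14.900,40.000]
diag = √(29.1²+27.2²+26.7²) = √2299.54 = 47.954


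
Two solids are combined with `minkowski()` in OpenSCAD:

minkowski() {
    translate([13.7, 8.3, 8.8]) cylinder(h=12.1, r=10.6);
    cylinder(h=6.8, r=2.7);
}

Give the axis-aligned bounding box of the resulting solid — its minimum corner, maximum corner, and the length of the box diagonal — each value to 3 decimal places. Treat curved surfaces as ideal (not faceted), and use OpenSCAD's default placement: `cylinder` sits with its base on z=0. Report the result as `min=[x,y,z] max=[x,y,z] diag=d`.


min=[0.400,-5.000,8.800] max=[27.000,21.600,27.700] diag=42.099

A = translate([13.7, 8.3, 8.8]) cylinder(h=12.1, r=10.6) → bbox [3.1,-2.3,8.8] .. [24.3,18.9,20.9]
B = cylinder(h=6.8, r=2.7) → bbox [-2.7,-2.7,0] .. [2.7,2.7,6.8]
lo = A.lo+B.lo = [3.1-2.7, -2.3-2.7, 8.8+0] = [0.400,-5.000,8.800]
hi = A.hi+B.hi = [24.3+2.7, 18.9+2.7, 20.9+6.8] = [27.000,21.600,27.700]
diag = √(26.6²+26.6²+18.9²) = √1772.33 = 42.099


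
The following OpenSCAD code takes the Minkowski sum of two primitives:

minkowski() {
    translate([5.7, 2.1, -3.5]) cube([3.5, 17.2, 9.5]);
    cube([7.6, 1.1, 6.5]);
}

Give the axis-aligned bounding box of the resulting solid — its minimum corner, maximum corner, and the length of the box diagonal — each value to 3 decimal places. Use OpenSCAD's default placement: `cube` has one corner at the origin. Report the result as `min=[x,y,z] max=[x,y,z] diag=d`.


min=[5.700,2.100,-3.500] max=[16.800,20.400,12.500] diag=26.723

A = translate([5.7, 2.1, -3.5]) cube([3.5, 17.2, 9.5]) → bbox [5.7,2.1,-3.5] .. [9.2,19.3,6]
B = cube([7.6, 1.1, 6.5]) → bbox [0,0,0] .. [7.6,1.1,6.5]
lo = A.lo+B.lo = [5.7+0, 2.1+0, -3.5+0] = [5.700,2.100,-3.500]
hi = A.hi+B.hi = [9.2+7.6, 19.3+1.1, 6+6.5] = [16.800,20.400,12.500]
diag = √(11.1²+18.3²+16²) = √714.1 = 26.723


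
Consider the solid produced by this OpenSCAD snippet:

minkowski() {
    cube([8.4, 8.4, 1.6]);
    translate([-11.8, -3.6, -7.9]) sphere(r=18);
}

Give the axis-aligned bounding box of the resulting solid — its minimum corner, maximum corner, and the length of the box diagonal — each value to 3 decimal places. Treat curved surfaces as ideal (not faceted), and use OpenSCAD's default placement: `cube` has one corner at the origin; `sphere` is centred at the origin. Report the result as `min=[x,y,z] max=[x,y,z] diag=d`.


A = translate([-11.8, -3.6, -7.9]) sphere(r=18) → bbox [-29.8,-21.6,-25.9] .. [6.2,14.4,10.1]
B = cube([8.4, 8.4, 1.6]) → bbox [0,0,0] .. [8.4,8.4,1.6]
lo = A.lo+B.lo = [-29.8+0, -21.6+0, -25.9+0] = [-29.800,-21.600,-25.900]
hi = A.hi+B.hi = [6.2+8.4, 14.4+8.4, 10.1+1.6] = [14.600,22.800,11.700]
diag = √(44.4²+44.4²+37.6²) = √5356.48 = 73.188

min=[-29.800,-21.600,-25.900] max=[14.600,22.800,11.700] diag=73.188


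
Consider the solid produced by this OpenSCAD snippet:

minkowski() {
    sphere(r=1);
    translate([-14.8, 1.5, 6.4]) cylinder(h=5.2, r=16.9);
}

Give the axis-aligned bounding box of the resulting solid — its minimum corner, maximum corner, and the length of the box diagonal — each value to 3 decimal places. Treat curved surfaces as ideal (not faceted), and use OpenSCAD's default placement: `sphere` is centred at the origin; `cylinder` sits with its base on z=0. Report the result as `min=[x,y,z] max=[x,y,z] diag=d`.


min=[-32.700,-16.400,5.400] max=[3.100,19.400,12.600] diag=51.138

A = translate([-14.8, 1.5, 6.4]) cylinder(h=5.2, r=16.9) → bbox [-31.7,-15.4,6.4] .. [2.1,18.4,11.6]
B = sphere(r=1) → bbox [-1,-1,-1] .. [1,1,1]
lo = A.lo+B.lo = [-31.7-1, -15.4-1, 6.4-1] = [-32.700,-16.400,5.400]
hi = A.hi+B.hi = [2.1+1, 18.4+1, 11.6+1] = [3.100,19.400,12.600]
diag = √(35.8²+35.8²+7.2²) = √2615.12 = 51.138


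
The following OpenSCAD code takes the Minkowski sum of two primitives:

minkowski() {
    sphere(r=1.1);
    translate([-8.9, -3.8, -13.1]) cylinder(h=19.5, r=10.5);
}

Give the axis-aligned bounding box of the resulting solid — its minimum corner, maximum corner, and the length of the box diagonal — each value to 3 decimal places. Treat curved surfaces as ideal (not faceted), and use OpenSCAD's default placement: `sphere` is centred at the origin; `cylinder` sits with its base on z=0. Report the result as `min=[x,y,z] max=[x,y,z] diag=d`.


min=[-20.500,-15.400,-14.200] max=[2.700,7.800,7.500] diag=39.337

A = translate([-8.9, -3.8, -13.1]) cylinder(h=19.5, r=10.5) → bbox [-19.4,-14.3,-13.1] .. [1.6,6.7,6.4]
B = sphere(r=1.1) → bbox [-1.1,-1.1,-1.1] .. [1.1,1.1,1.1]
lo = A.lo+B.lo = [-19.4-1.1, -14.3-1.1, -13.1-1.1] = [-20.500,-15.400,-14.200]
hi = A.hi+B.hi = [1.6+1.1, 6.7+1.1, 6.4+1.1] = [2.700,7.800,7.500]
diag = √(23.2²+23.2²+21.7²) = √1547.37 = 39.337


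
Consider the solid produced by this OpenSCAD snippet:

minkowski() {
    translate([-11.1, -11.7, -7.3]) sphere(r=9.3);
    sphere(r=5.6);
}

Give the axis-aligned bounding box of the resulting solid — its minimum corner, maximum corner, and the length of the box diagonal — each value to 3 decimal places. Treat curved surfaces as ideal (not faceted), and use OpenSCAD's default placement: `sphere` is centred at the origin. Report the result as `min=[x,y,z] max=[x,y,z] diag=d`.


min=[-26.000,-26.600,-22.200] max=[3.800,3.200,7.600] diag=51.615

A = translate([-11.1, -11.7, -7.3]) sphere(r=9.3) → bbox [-20.4,-21,-16.6] .. [-1.8,-2.4,2]
B = sphere(r=5.6) → bbox [-5.6,-5.6,-5.6] .. [5.6,5.6,5.6]
lo = A.lo+B.lo = [-20.4-5.6, -21-5.6, -16.6-5.6] = [-26.000,-26.600,-22.200]
hi = A.hi+B.hi = [-1.8+5.6, -2.4+5.6, 2+5.6] = [3.800,3.200,7.600]
diag = √(29.8²+29.8²+29.8²) = √2664.12 = 51.615


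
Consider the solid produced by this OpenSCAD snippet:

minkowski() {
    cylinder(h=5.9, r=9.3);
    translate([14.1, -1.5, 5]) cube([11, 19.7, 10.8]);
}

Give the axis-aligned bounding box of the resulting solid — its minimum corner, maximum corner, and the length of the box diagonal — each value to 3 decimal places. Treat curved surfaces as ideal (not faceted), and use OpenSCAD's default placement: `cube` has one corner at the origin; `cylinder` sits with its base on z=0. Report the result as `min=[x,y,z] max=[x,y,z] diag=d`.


min=[4.800,-10.800,5.000] max=[34.400,27.500,21.700] diag=51.205

A = translate([14.1, -1.5, 5]) cube([11, 19.7, 10.8]) → bbox [14.1,-1.5,5] .. [25.1,18.2,15.8]
B = cylinder(h=5.9, r=9.3) → bbox [-9.3,-9.3,0] .. [9.3,9.3,5.9]
lo = A.lo+B.lo = [14.1-9.3, -1.5-9.3, 5+0] = [4.800,-10.800,5.000]
hi = A.hi+B.hi = [25.1+9.3, 18.2+9.3, 15.8+5.9] = [34.400,27.500,21.700]
diag = √(29.6²+38.3²+16.7²) = √2621.94 = 51.205


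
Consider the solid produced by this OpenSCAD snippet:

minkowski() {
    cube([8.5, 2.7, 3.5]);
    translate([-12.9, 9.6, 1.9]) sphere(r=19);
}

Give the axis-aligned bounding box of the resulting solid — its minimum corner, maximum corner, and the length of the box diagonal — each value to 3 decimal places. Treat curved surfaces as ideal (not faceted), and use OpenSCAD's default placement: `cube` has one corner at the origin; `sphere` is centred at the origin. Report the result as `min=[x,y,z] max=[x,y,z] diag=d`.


A = translate([-12.9, 9.6, 1.9]) sphere(r=19) → bbox [-31.9,-9.4,-17.1] .. [6.1,28.6,20.9]
B = cube([8.5, 2.7, 3.5]) → bbox [0,0,0] .. [8.5,2.7,3.5]
lo = A.lo+B.lo = [-31.9+0, -9.4+0, -17.1+0] = [-31.900,-9.400,-17.100]
hi = A.hi+B.hi = [6.1+8.5, 28.6+2.7, 20.9+3.5] = [14.600,31.300,24.400]
diag = √(46.5²+40.7²+41.5²) = √5540.99 = 74.438

min=[-31.900,-9.400,-17.100] max=[14.600,31.300,24.400] diag=74.438


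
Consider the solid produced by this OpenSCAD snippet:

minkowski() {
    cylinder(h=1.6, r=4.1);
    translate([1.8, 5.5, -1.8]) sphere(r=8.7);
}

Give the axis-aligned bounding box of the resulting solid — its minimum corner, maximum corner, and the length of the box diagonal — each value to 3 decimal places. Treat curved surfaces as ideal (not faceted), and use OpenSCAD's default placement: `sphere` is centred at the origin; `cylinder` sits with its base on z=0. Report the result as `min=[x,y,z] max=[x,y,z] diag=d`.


min=[-11.000,-7.300,-10.500] max=[14.600,18.300,8.500] diag=40.887

A = translate([1.8, 5.5, -1.8]) sphere(r=8.7) → bbox [-6.9,-3.2,-10.5] .. [10.5,14.2,6.9]
B = cylinder(h=1.6, r=4.1) → bbox [-4.1,-4.1,0] .. [4.1,4.1,1.6]
lo = A.lo+B.lo = [-6.9-4.1, -3.2-4.1, -10.5+0] = [-11.000,-7.300,-10.500]
hi = A.hi+B.hi = [10.5+4.1, 14.2+4.1, 6.9+1.6] = [14.600,18.300,8.500]
diag = √(25.6²+25.6²+19²) = √1671.72 = 40.887


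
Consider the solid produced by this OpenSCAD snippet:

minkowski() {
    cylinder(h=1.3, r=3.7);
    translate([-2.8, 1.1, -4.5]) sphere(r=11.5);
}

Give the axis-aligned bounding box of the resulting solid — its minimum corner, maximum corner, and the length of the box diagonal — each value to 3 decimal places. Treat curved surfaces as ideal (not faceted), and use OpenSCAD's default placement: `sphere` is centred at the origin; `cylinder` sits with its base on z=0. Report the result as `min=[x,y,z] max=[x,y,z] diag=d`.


A = translate([-2.8, 1.1, -4.5]) sphere(r=11.5) → bbox [-14.3,-10.4,-16] .. [8.7,12.6,7]
B = cylinder(h=1.3, r=3.7) → bbox [-3.7,-3.7,0] .. [3.7,3.7,1.3]
lo = A.lo+B.lo = [-14.3-3.7, -10.4-3.7, -16+0] = [-18.000,-14.100,-16.000]
hi = A.hi+B.hi = [8.7+3.7, 12.6+3.7, 7+1.3] = [12.400,16.300,8.300]
diag = √(30.4²+30.4²+24.3²) = √2438.81 = 49.384

min=[-18.000,-14.100,-16.000] max=[12.400,16.300,8.300] diag=49.384


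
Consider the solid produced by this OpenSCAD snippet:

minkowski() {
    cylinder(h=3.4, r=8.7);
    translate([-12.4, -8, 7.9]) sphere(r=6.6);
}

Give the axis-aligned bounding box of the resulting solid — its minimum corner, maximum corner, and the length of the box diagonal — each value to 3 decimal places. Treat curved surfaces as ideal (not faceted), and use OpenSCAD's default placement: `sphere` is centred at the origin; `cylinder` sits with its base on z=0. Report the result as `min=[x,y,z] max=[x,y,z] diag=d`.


min=[-27.700,-23.300,1.300] max=[2.900,7.300,17.900] diag=46.350

A = translate([-12.4, -8, 7.9]) sphere(r=6.6) → bbox [-19,-14.6,1.3] .. [-5.8,-1.4,14.5]
B = cylinder(h=3.4, r=8.7) → bbox [-8.7,-8.7,0] .. [8.7,8.7,3.4]
lo = A.lo+B.lo = [-19-8.7, -14.6-8.7, 1.3+0] = [-27.700,-23.300,1.300]
hi = A.hi+B.hi = [-5.8+8.7, -1.4+8.7, 14.5+3.4] = [2.900,7.300,17.900]
diag = √(30.6²+30.6²+16.6²) = √2148.28 = 46.350


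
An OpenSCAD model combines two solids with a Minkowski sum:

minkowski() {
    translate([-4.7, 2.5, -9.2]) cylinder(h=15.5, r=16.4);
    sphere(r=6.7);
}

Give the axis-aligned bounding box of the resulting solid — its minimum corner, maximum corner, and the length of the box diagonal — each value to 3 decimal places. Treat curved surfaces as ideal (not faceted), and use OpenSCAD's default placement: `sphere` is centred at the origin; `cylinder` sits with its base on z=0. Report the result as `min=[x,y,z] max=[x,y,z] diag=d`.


min=[-27.800,-20.600,-15.900] max=[18.400,25.600,13.000] diag=71.443

A = translate([-4.7, 2.5, -9.2]) cylinder(h=15.5, r=16.4) → bbox [-21.1,-13.9,-9.2] .. [11.7,18.9,6.3]
B = sphere(r=6.7) → bbox [-6.7,-6.7,-6.7] .. [6.7,6.7,6.7]
lo = A.lo+B.lo = [-21.1-6.7, -13.9-6.7, -9.2-6.7] = [-27.800,-20.600,-15.900]
hi = A.hi+B.hi = [11.7+6.7, 18.9+6.7, 6.3+6.7] = [18.400,25.600,13.000]
diag = √(46.2²+46.2²+28.9²) = √5104.09 = 71.443


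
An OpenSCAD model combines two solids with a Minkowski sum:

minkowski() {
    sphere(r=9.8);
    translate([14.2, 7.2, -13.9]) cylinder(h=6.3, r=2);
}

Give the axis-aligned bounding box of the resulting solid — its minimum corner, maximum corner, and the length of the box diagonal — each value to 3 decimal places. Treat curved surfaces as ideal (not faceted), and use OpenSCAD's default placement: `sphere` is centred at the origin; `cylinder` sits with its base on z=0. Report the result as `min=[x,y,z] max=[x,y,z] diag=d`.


A = translate([14.2, 7.2, -13.9]) cylinder(h=6.3, r=2) → bbox [12.2,5.2,-13.9] .. [16.2,9.2,-7.6]
B = sphere(r=9.8) → bbox [-9.8,-9.8,-9.8] .. [9.8,9.8,9.8]
lo = A.lo+B.lo = [12.2-9.8, 5.2-9.8, -13.9-9.8] = [2.400,-4.600,-23.700]
hi = A.hi+B.hi = [16.2+9.8, 9.2+9.8, -7.6+9.8] = [26.000,19.000,2.200]
diag = √(23.6²+23.6²+25.9²) = √1784.73 = 42.246

min=[2.400,-4.600,-23.700] max=[26.000,19.000,2.200] diag=42.246


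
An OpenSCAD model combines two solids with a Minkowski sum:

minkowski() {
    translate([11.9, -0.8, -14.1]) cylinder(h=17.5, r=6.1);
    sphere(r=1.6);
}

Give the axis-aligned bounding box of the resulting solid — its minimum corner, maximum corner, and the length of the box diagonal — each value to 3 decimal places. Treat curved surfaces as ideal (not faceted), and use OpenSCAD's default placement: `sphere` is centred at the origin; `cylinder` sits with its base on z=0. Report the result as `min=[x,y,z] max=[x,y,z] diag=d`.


min=[4.200,-8.500,-15.700] max=[19.600,6.900,5.000] diag=30.047

A = translate([11.9, -0.8, -14.1]) cylinder(h=17.5, r=6.1) → bbox [5.8,-6.9,-14.1] .. [18,5.3,3.4]
B = sphere(r=1.6) → bbox [-1.6,-1.6,-1.6] .. [1.6,1.6,1.6]
lo = A.lo+B.lo = [5.8-1.6, -6.9-1.6, -14.1-1.6] = [4.200,-8.500,-15.700]
hi = A.hi+B.hi = [18+1.6, 5.3+1.6, 3.4+1.6] = [19.600,6.900,5.000]
diag = √(15.4²+15.4²+20.7²) = √902.81 = 30.047


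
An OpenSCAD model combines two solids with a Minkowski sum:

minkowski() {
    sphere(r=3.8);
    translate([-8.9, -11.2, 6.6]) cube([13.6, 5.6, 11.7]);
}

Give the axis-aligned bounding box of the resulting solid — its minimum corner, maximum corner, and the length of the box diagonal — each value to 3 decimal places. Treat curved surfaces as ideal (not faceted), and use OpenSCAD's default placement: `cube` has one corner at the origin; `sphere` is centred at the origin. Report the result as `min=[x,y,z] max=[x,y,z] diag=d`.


min=[-12.700,-15.000,2.800] max=[8.500,-1.800,22.100] diag=31.562

A = translate([-8.9, -11.2, 6.6]) cube([13.6, 5.6, 11.7]) → bbox [-8.9,-11.2,6.6] .. [4.7,-5.6,18.3]
B = sphere(r=3.8) → bbox [-3.8,-3.8,-3.8] .. [3.8,3.8,3.8]
lo = A.lo+B.lo = [-8.9-3.8, -11.2-3.8, 6.6-3.8] = [-12.700,-15.000,2.800]
hi = A.hi+B.hi = [4.7+3.8, -5.6+3.8, 18.3+3.8] = [8.500,-1.800,22.100]
diag = √(21.2²+13.2²+19.3²) = √996.17 = 31.562


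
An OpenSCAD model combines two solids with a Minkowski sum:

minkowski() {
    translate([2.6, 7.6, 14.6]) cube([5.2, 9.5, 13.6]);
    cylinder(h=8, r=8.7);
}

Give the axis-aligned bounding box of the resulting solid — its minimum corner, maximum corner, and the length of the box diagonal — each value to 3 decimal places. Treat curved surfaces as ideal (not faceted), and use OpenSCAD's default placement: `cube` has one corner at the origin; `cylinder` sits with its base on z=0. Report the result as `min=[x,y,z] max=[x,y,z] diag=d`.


A = translate([2.6, 7.6, 14.6]) cube([5.2, 9.5, 13.6]) → bbox [2.6,7.6,14.6] .. [7.8,17.1,28.2]
B = cylinder(h=8, r=8.7) → bbox [-8.7,-8.7,0] .. [8.7,8.7,8]
lo = A.lo+B.lo = [2.6-8.7, 7.6-8.7, 14.6+0] = [-6.100,-1.100,14.600]
hi = A.hi+B.hi = [7.8+8.7, 17.1+8.7, 28.2+8] = [16.500,25.800,36.200]
diag = √(22.6²+26.9²+21.6²) = √1700.93 = 41.242

min=[-6.100,-1.100,14.600] max=[16.500,25.800,36.200] diag=41.242


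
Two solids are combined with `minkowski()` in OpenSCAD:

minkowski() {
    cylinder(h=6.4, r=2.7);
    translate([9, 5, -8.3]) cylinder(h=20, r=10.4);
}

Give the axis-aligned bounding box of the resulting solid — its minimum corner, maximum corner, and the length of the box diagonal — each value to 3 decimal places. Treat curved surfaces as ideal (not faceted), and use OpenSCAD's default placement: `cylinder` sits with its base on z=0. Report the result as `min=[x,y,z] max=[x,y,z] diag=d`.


min=[-4.100,-8.100,-8.300] max=[22.100,18.100,18.100] diag=45.495

A = translate([9, 5, -8.3]) cylinder(h=20, r=10.4) → bbox [-1.4,-5.4,-8.3] .. [19.4,15.4,11.7]
B = cylinder(h=6.4, r=2.7) → bbox [-2.7,-2.7,0] .. [2.7,2.7,6.4]
lo = A.lo+B.lo = [-1.4-2.7, -5.4-2.7, -8.3+0] = [-4.100,-8.100,-8.300]
hi = A.hi+B.hi = [19.4+2.7, 15.4+2.7, 11.7+6.4] = [22.100,18.100,18.100]
diag = √(26.2²+26.2²+26.4²) = √2069.84 = 45.495


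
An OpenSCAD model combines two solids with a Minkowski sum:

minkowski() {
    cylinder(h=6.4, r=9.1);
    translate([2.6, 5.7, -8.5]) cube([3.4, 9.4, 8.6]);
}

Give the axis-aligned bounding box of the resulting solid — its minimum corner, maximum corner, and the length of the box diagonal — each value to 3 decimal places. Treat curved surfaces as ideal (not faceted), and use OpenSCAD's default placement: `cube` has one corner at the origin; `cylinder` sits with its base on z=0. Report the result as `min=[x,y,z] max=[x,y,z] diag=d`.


min=[-6.500,-3.400,-8.500] max=[15.100,24.200,6.500] diag=38.122

A = translate([2.6, 5.7, -8.5]) cube([3.4, 9.4, 8.6]) → bbox [2.6,5.7,-8.5] .. [6,15.1,0.1]
B = cylinder(h=6.4, r=9.1) → bbox [-9.1,-9.1,0] .. [9.1,9.1,6.4]
lo = A.lo+B.lo = [2.6-9.1, 5.7-9.1, -8.5+0] = [-6.500,-3.400,-8.500]
hi = A.hi+B.hi = [6+9.1, 15.1+9.1, 0.1+6.4] = [15.100,24.200,6.500]
diag = √(21.6²+27.6²+15²) = √1453.32 = 38.122


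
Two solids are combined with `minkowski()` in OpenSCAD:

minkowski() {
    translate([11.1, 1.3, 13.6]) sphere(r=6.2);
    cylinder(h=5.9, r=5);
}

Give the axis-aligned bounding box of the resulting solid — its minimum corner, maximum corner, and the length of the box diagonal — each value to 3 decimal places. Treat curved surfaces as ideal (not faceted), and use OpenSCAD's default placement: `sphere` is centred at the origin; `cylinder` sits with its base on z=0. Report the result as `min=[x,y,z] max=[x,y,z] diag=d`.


min=[-0.100,-9.900,7.400] max=[22.300,12.500,25.700] diag=36.584

A = translate([11.1, 1.3, 13.6]) sphere(r=6.2) → bbox [4.9,-4.9,7.4] .. [17.3,7.5,19.8]
B = cylinder(h=5.9, r=5) → bbox [-5,-5,0] .. [5,5,5.9]
lo = A.lo+B.lo = [4.9-5, -4.9-5, 7.4+0] = [-0.100,-9.900,7.400]
hi = A.hi+B.hi = [17.3+5, 7.5+5, 19.8+5.9] = [22.300,12.500,25.700]
diag = √(22.4²+22.4²+18.3²) = √1338.41 = 36.584


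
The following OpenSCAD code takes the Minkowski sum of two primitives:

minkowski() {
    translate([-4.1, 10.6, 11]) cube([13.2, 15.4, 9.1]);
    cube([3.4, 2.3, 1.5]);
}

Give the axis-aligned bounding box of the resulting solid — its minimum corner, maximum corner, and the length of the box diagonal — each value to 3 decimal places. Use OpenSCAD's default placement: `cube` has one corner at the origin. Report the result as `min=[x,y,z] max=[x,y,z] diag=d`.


A = translate([-4.1, 10.6, 11]) cube([13.2, 15.4, 9.1]) → bbox [-4.1,10.6,11] .. [9.1,26,20.1]
B = cube([3.4, 2.3, 1.5]) → bbox [0,0,0] .. [3.4,2.3,1.5]
lo = A.lo+B.lo = [-4.1+0, 10.6+0, 11+0] = [-4.100,10.600,11.000]
hi = A.hi+B.hi = [9.1+3.4, 26+2.3, 20.1+1.5] = [12.500,28.300,21.600]
diag = √(16.6²+17.7²+10.6²) = √701.21 = 26.480

min=[-4.100,10.600,11.000] max=[12.500,28.300,21.600] diag=26.480


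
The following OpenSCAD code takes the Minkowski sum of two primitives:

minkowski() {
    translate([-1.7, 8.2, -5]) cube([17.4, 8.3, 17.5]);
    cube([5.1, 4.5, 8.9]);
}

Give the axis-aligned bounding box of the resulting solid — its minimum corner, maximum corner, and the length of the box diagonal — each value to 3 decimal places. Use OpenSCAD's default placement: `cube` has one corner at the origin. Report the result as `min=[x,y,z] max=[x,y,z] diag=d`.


A = translate([-1.7, 8.2, -5]) cube([17.4, 8.3, 17.5]) → bbox [-1.7,8.2,-5] .. [15.7,16.5,12.5]
B = cube([5.1, 4.5, 8.9]) → bbox [0,0,0] .. [5.1,4.5,8.9]
lo = A.lo+B.lo = [-1.7+0, 8.2+0, -5+0] = [-1.700,8.200,-5.000]
hi = A.hi+B.hi = [15.7+5.1, 16.5+4.5, 12.5+8.9] = [20.800,21.000,21.400]
diag = √(22.5²+12.8²+26.4²) = √1367.05 = 36.974

min=[-1.700,8.200,-5.000] max=[20.800,21.000,21.400] diag=36.974
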